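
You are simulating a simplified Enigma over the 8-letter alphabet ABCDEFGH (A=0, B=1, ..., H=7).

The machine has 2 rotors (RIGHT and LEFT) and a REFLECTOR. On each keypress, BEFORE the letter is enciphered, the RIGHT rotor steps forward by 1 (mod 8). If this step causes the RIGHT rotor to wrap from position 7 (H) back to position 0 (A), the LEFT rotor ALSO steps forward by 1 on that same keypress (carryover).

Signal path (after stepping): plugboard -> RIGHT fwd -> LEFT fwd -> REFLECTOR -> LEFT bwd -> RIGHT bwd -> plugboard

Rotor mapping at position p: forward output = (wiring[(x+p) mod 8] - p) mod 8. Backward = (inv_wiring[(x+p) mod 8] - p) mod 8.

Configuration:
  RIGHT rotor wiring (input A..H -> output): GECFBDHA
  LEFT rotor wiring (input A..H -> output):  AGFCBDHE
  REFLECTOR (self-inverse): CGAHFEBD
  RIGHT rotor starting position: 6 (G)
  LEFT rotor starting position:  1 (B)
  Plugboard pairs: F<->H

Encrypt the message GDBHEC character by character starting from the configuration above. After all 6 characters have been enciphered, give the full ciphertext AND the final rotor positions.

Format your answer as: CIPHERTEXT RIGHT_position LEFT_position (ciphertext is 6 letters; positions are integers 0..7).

Char 1 ('G'): step: R->7, L=1; G->plug->G->R->E->L->C->refl->A->L'->D->R'->D->plug->D
Char 2 ('D'): step: R->0, L->2 (L advanced); D->plug->D->R->F->L->C->refl->A->L'->B->R'->E->plug->E
Char 3 ('B'): step: R->1, L=2; B->plug->B->R->B->L->A->refl->C->L'->F->R'->H->plug->F
Char 4 ('H'): step: R->2, L=2; H->plug->F->R->G->L->G->refl->B->L'->D->R'->B->plug->B
Char 5 ('E'): step: R->3, L=2; E->plug->E->R->F->L->C->refl->A->L'->B->R'->G->plug->G
Char 6 ('C'): step: R->4, L=2; C->plug->C->R->D->L->B->refl->G->L'->G->R'->G->plug->G
Final: ciphertext=DEFBGG, RIGHT=4, LEFT=2

Answer: DEFBGG 4 2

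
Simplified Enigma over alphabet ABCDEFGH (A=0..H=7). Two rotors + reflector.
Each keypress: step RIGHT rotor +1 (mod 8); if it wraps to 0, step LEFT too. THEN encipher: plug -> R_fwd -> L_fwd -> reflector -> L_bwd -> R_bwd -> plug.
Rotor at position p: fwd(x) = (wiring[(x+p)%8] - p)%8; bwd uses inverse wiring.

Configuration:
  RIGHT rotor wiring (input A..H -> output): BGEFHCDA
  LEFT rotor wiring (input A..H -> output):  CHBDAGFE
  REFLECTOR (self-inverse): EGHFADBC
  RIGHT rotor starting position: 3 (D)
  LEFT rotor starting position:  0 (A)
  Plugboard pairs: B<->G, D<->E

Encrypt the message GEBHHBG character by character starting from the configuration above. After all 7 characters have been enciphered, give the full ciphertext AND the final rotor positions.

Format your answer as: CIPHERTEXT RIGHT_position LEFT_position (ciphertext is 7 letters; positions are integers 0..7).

Answer: AFECDHA 2 1

Derivation:
Char 1 ('G'): step: R->4, L=0; G->plug->B->R->G->L->F->refl->D->L'->D->R'->A->plug->A
Char 2 ('E'): step: R->5, L=0; E->plug->D->R->E->L->A->refl->E->L'->H->R'->F->plug->F
Char 3 ('B'): step: R->6, L=0; B->plug->G->R->B->L->H->refl->C->L'->A->R'->D->plug->E
Char 4 ('H'): step: R->7, L=0; H->plug->H->R->E->L->A->refl->E->L'->H->R'->C->plug->C
Char 5 ('H'): step: R->0, L->1 (L advanced); H->plug->H->R->A->L->G->refl->B->L'->H->R'->E->plug->D
Char 6 ('B'): step: R->1, L=1; B->plug->G->R->H->L->B->refl->G->L'->A->R'->H->plug->H
Char 7 ('G'): step: R->2, L=1; G->plug->B->R->D->L->H->refl->C->L'->C->R'->A->plug->A
Final: ciphertext=AFECDHA, RIGHT=2, LEFT=1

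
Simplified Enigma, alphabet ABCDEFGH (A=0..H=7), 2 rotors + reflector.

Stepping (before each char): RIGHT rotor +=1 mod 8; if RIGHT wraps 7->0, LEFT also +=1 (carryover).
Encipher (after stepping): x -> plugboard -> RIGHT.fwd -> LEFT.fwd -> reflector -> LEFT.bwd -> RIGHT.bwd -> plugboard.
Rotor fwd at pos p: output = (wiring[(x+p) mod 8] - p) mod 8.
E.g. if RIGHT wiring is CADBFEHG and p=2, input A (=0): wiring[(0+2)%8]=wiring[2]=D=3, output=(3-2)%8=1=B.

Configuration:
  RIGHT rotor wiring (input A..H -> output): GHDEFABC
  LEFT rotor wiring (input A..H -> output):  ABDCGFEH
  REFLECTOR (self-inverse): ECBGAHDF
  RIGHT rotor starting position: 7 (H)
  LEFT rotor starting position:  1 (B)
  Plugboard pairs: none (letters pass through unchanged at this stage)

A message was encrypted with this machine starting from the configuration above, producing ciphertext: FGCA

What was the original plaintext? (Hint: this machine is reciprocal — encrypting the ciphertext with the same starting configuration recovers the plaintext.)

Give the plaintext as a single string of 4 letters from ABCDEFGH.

Answer: DBDB

Derivation:
Char 1 ('F'): step: R->0, L->2 (L advanced); F->plug->F->R->A->L->B->refl->C->L'->E->R'->D->plug->D
Char 2 ('G'): step: R->1, L=2; G->plug->G->R->B->L->A->refl->E->L'->C->R'->B->plug->B
Char 3 ('C'): step: R->2, L=2; C->plug->C->R->D->L->D->refl->G->L'->G->R'->D->plug->D
Char 4 ('A'): step: R->3, L=2; A->plug->A->R->B->L->A->refl->E->L'->C->R'->B->plug->B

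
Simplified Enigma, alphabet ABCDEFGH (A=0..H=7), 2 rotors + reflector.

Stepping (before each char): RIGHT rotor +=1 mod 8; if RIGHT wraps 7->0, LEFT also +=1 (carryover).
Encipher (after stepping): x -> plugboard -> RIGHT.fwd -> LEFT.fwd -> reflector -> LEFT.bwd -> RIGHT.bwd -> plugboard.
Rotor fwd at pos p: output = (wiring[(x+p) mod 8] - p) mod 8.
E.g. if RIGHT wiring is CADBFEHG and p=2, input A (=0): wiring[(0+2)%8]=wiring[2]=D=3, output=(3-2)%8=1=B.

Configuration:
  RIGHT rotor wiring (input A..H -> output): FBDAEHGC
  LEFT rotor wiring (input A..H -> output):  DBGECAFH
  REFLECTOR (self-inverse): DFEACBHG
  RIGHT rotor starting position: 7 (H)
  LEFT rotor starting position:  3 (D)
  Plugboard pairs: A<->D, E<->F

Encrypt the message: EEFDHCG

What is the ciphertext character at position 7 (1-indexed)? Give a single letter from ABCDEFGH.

Char 1 ('E'): step: R->0, L->4 (L advanced); E->plug->F->R->H->L->A->refl->D->L'->D->R'->C->plug->C
Char 2 ('E'): step: R->1, L=4; E->plug->F->R->F->L->F->refl->B->L'->C->R'->B->plug->B
Char 3 ('F'): step: R->2, L=4; F->plug->E->R->E->L->H->refl->G->L'->A->R'->F->plug->E
Char 4 ('D'): step: R->3, L=4; D->plug->A->R->F->L->F->refl->B->L'->C->R'->F->plug->E
Char 5 ('H'): step: R->4, L=4; H->plug->H->R->E->L->H->refl->G->L'->A->R'->A->plug->D
Char 6 ('C'): step: R->5, L=4; C->plug->C->R->F->L->F->refl->B->L'->C->R'->A->plug->D
Char 7 ('G'): step: R->6, L=4; G->plug->G->R->G->L->C->refl->E->L'->B->R'->H->plug->H

H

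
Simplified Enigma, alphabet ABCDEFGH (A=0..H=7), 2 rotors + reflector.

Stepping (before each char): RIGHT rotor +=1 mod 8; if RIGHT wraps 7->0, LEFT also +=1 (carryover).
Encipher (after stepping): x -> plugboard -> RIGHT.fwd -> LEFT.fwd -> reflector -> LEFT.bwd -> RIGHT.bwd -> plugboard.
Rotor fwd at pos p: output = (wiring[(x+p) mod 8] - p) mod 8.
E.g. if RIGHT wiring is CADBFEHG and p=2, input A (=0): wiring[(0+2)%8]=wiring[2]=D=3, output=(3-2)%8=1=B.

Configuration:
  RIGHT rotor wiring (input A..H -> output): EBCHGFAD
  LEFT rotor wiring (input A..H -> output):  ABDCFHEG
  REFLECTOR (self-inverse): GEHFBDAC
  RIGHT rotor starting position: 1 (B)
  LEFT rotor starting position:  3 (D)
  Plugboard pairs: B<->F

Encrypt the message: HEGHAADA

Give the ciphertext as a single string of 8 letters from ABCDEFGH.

Answer: EBDADFCE

Derivation:
Char 1 ('H'): step: R->2, L=3; H->plug->H->R->H->L->A->refl->G->L'->G->R'->E->plug->E
Char 2 ('E'): step: R->3, L=3; E->plug->E->R->A->L->H->refl->C->L'->B->R'->F->plug->B
Char 3 ('G'): step: R->4, L=3; G->plug->G->R->G->L->G->refl->A->L'->H->R'->D->plug->D
Char 4 ('H'): step: R->5, L=3; H->plug->H->R->B->L->C->refl->H->L'->A->R'->A->plug->A
Char 5 ('A'): step: R->6, L=3; A->plug->A->R->C->L->E->refl->B->L'->D->R'->D->plug->D
Char 6 ('A'): step: R->7, L=3; A->plug->A->R->E->L->D->refl->F->L'->F->R'->B->plug->F
Char 7 ('D'): step: R->0, L->4 (L advanced); D->plug->D->R->H->L->G->refl->A->L'->C->R'->C->plug->C
Char 8 ('A'): step: R->1, L=4; A->plug->A->R->A->L->B->refl->E->L'->E->R'->E->plug->E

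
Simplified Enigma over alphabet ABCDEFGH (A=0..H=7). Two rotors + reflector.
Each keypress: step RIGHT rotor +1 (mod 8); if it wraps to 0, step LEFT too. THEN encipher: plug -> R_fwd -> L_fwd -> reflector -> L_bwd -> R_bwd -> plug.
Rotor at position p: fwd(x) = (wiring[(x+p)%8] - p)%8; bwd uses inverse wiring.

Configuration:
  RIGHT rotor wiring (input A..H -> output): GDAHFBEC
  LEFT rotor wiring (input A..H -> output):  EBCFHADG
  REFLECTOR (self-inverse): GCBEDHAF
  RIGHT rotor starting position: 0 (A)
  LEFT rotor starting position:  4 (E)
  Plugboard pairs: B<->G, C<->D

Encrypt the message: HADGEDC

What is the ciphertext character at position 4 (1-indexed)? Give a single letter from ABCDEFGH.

Char 1 ('H'): step: R->1, L=4; H->plug->H->R->F->L->F->refl->H->L'->C->R'->A->plug->A
Char 2 ('A'): step: R->2, L=4; A->plug->A->R->G->L->G->refl->A->L'->E->R'->G->plug->B
Char 3 ('D'): step: R->3, L=4; D->plug->C->R->G->L->G->refl->A->L'->E->R'->A->plug->A
Char 4 ('G'): step: R->4, L=4; G->plug->B->R->F->L->F->refl->H->L'->C->R'->E->plug->E

E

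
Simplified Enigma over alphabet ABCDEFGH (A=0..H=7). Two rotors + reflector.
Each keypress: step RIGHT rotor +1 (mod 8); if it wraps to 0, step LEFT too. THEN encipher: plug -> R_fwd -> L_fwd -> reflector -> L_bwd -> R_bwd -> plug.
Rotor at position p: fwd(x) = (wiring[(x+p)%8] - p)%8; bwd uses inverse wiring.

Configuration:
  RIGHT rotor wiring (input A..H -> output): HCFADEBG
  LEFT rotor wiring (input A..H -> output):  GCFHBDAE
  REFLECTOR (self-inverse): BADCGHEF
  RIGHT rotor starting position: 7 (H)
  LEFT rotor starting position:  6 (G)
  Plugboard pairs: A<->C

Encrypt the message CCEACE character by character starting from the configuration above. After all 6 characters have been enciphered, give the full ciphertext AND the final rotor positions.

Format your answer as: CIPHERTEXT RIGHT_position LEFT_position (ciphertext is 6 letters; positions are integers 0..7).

Answer: FFFBHD 5 7

Derivation:
Char 1 ('C'): step: R->0, L->7 (L advanced); C->plug->A->R->H->L->B->refl->A->L'->E->R'->F->plug->F
Char 2 ('C'): step: R->1, L=7; C->plug->A->R->B->L->H->refl->F->L'->A->R'->F->plug->F
Char 3 ('E'): step: R->2, L=7; E->plug->E->R->H->L->B->refl->A->L'->E->R'->F->plug->F
Char 4 ('A'): step: R->3, L=7; A->plug->C->R->B->L->H->refl->F->L'->A->R'->B->plug->B
Char 5 ('C'): step: R->4, L=7; C->plug->A->R->H->L->B->refl->A->L'->E->R'->H->plug->H
Char 6 ('E'): step: R->5, L=7; E->plug->E->R->F->L->C->refl->D->L'->C->R'->D->plug->D
Final: ciphertext=FFFBHD, RIGHT=5, LEFT=7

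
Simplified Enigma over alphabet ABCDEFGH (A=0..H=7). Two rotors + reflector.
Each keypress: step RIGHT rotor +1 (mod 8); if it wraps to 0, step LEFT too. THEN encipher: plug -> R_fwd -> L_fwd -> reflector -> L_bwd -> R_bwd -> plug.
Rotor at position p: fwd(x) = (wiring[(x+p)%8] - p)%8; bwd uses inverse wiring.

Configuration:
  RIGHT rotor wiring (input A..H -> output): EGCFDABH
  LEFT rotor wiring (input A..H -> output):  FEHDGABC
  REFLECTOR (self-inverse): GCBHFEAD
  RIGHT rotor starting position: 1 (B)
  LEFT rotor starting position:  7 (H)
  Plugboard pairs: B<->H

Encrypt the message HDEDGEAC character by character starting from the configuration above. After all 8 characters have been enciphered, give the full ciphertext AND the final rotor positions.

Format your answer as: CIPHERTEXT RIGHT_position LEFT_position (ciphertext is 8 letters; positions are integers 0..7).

Answer: CBCBDCDA 1 0

Derivation:
Char 1 ('H'): step: R->2, L=7; H->plug->B->R->D->L->A->refl->G->L'->B->R'->C->plug->C
Char 2 ('D'): step: R->3, L=7; D->plug->D->R->G->L->B->refl->C->L'->H->R'->H->plug->B
Char 3 ('E'): step: R->4, L=7; E->plug->E->R->A->L->D->refl->H->L'->F->R'->C->plug->C
Char 4 ('D'): step: R->5, L=7; D->plug->D->R->H->L->C->refl->B->L'->G->R'->H->plug->B
Char 5 ('G'): step: R->6, L=7; G->plug->G->R->F->L->H->refl->D->L'->A->R'->D->plug->D
Char 6 ('E'): step: R->7, L=7; E->plug->E->R->G->L->B->refl->C->L'->H->R'->C->plug->C
Char 7 ('A'): step: R->0, L->0 (L advanced); A->plug->A->R->E->L->G->refl->A->L'->F->R'->D->plug->D
Char 8 ('C'): step: R->1, L=0; C->plug->C->R->E->L->G->refl->A->L'->F->R'->A->plug->A
Final: ciphertext=CBCBDCDA, RIGHT=1, LEFT=0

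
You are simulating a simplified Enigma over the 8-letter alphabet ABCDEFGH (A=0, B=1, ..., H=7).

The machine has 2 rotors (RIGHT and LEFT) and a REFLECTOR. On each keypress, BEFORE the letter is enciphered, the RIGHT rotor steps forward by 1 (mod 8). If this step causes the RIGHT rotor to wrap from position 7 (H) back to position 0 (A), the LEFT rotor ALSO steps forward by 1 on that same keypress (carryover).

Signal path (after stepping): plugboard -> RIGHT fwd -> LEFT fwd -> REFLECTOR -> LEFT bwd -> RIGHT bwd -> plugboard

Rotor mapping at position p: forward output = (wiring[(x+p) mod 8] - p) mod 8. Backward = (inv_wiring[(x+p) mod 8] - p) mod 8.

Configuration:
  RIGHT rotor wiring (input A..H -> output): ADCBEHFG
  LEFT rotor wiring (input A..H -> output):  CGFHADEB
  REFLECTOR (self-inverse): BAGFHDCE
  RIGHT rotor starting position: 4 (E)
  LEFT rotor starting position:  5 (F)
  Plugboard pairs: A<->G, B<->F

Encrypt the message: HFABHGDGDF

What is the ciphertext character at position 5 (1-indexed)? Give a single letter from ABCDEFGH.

Char 1 ('H'): step: R->5, L=5; H->plug->H->R->H->L->D->refl->F->L'->D->R'->D->plug->D
Char 2 ('F'): step: R->6, L=5; F->plug->B->R->A->L->G->refl->C->L'->G->R'->G->plug->A
Char 3 ('A'): step: R->7, L=5; A->plug->G->R->A->L->G->refl->C->L'->G->R'->H->plug->H
Char 4 ('B'): step: R->0, L->6 (L advanced); B->plug->F->R->H->L->F->refl->D->L'->B->R'->D->plug->D
Char 5 ('H'): step: R->1, L=6; H->plug->H->R->H->L->F->refl->D->L'->B->R'->B->plug->F

F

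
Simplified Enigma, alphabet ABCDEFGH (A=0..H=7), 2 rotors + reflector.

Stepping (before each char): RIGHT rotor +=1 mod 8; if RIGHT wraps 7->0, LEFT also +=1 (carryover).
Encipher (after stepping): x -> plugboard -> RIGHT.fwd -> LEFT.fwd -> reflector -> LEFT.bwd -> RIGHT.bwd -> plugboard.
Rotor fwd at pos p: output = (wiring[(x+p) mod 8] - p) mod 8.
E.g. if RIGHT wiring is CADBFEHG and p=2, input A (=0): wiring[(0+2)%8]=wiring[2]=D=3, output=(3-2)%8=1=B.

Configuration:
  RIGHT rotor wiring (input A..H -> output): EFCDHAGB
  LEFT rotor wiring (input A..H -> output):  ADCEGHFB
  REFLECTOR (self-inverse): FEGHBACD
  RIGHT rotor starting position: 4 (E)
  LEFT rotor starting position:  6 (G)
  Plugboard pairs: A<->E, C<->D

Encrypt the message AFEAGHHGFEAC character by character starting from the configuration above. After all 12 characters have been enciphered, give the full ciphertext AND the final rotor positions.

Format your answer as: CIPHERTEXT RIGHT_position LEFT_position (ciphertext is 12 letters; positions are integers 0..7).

Answer: BHBFADEBECDA 0 0

Derivation:
Char 1 ('A'): step: R->5, L=6; A->plug->E->R->A->L->H->refl->D->L'->B->R'->B->plug->B
Char 2 ('F'): step: R->6, L=6; F->plug->F->R->F->L->G->refl->C->L'->C->R'->H->plug->H
Char 3 ('E'): step: R->7, L=6; E->plug->A->R->C->L->C->refl->G->L'->F->R'->B->plug->B
Char 4 ('A'): step: R->0, L->7 (L advanced); A->plug->E->R->H->L->G->refl->C->L'->A->R'->F->plug->F
Char 5 ('G'): step: R->1, L=7; G->plug->G->R->A->L->C->refl->G->L'->H->R'->E->plug->A
Char 6 ('H'): step: R->2, L=7; H->plug->H->R->D->L->D->refl->H->L'->F->R'->C->plug->D
Char 7 ('H'): step: R->3, L=7; H->plug->H->R->H->L->G->refl->C->L'->A->R'->A->plug->E
Char 8 ('G'): step: R->4, L=7; G->plug->G->R->G->L->A->refl->F->L'->E->R'->B->plug->B
Char 9 ('F'): step: R->5, L=7; F->plug->F->R->F->L->H->refl->D->L'->D->R'->A->plug->E
Char 10 ('E'): step: R->6, L=7; E->plug->A->R->A->L->C->refl->G->L'->H->R'->D->plug->C
Char 11 ('A'): step: R->7, L=7; A->plug->E->R->E->L->F->refl->A->L'->G->R'->C->plug->D
Char 12 ('C'): step: R->0, L->0 (L advanced); C->plug->D->R->D->L->E->refl->B->L'->H->R'->E->plug->A
Final: ciphertext=BHBFADEBECDA, RIGHT=0, LEFT=0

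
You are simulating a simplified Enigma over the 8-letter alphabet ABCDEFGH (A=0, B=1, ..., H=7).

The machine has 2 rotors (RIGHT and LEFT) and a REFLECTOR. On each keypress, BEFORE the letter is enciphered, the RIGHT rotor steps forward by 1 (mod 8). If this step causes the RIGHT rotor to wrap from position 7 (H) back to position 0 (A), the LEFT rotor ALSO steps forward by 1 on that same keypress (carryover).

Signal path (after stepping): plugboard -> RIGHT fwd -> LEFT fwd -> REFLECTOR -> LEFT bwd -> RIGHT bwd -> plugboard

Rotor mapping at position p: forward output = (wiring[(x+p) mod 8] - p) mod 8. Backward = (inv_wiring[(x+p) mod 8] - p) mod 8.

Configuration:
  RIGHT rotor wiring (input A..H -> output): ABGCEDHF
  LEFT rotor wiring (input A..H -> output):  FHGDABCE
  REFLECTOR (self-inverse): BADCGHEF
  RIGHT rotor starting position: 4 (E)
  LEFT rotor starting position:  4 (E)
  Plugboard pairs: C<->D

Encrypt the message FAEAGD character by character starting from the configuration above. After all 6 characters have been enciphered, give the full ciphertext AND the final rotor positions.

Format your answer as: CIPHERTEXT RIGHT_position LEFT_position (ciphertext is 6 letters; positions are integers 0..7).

Answer: HBGDHC 2 5

Derivation:
Char 1 ('F'): step: R->5, L=4; F->plug->F->R->B->L->F->refl->H->L'->H->R'->H->plug->H
Char 2 ('A'): step: R->6, L=4; A->plug->A->R->B->L->F->refl->H->L'->H->R'->B->plug->B
Char 3 ('E'): step: R->7, L=4; E->plug->E->R->D->L->A->refl->B->L'->E->R'->G->plug->G
Char 4 ('A'): step: R->0, L->5 (L advanced); A->plug->A->R->A->L->E->refl->G->L'->G->R'->C->plug->D
Char 5 ('G'): step: R->1, L=5; G->plug->G->R->E->L->C->refl->D->L'->H->R'->H->plug->H
Char 6 ('D'): step: R->2, L=5; D->plug->C->R->C->L->H->refl->F->L'->B->R'->D->plug->C
Final: ciphertext=HBGDHC, RIGHT=2, LEFT=5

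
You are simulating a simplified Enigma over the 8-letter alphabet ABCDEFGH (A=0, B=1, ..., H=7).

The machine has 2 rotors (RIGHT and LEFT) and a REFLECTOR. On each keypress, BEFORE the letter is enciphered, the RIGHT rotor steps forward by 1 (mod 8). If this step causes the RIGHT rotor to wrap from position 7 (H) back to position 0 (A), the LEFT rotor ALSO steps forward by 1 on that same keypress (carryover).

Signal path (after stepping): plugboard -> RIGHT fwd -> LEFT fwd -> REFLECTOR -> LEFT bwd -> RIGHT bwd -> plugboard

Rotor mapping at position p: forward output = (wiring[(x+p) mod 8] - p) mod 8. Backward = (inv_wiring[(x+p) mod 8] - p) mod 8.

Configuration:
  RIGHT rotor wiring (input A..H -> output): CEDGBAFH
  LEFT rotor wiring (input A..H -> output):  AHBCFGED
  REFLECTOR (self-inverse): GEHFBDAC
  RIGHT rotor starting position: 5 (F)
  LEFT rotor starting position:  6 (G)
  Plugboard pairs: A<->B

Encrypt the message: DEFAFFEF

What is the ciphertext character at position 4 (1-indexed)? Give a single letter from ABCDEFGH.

Char 1 ('D'): step: R->6, L=6; D->plug->D->R->G->L->H->refl->C->L'->C->R'->H->plug->H
Char 2 ('E'): step: R->7, L=6; E->plug->E->R->H->L->A->refl->G->L'->A->R'->A->plug->B
Char 3 ('F'): step: R->0, L->7 (L advanced); F->plug->F->R->A->L->E->refl->B->L'->B->R'->E->plug->E
Char 4 ('A'): step: R->1, L=7; A->plug->B->R->C->L->A->refl->G->L'->F->R'->C->plug->C

C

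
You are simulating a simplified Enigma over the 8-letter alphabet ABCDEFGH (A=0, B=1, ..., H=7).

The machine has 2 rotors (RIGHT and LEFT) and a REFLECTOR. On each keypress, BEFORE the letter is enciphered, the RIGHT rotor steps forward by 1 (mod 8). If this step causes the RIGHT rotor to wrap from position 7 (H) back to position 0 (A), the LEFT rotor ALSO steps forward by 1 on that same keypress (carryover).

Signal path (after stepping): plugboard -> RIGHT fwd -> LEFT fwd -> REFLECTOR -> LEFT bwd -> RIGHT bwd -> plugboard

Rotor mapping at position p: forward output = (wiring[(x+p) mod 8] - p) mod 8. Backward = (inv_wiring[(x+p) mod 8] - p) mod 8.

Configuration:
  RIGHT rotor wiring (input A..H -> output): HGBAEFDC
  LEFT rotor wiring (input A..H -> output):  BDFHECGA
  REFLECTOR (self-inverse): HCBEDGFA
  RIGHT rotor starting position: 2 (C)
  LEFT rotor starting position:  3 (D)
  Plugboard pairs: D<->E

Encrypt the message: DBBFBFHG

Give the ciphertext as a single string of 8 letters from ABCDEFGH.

Answer: BCEGAEFF

Derivation:
Char 1 ('D'): step: R->3, L=3; D->plug->E->R->H->L->C->refl->B->L'->B->R'->B->plug->B
Char 2 ('B'): step: R->4, L=3; B->plug->B->R->B->L->B->refl->C->L'->H->R'->C->plug->C
Char 3 ('B'): step: R->5, L=3; B->plug->B->R->G->L->A->refl->H->L'->C->R'->D->plug->E
Char 4 ('F'): step: R->6, L=3; F->plug->F->R->C->L->H->refl->A->L'->G->R'->G->plug->G
Char 5 ('B'): step: R->7, L=3; B->plug->B->R->A->L->E->refl->D->L'->D->R'->A->plug->A
Char 6 ('F'): step: R->0, L->4 (L advanced); F->plug->F->R->F->L->H->refl->A->L'->A->R'->D->plug->E
Char 7 ('H'): step: R->1, L=4; H->plug->H->R->G->L->B->refl->C->L'->C->R'->F->plug->F
Char 8 ('G'): step: R->2, L=4; G->plug->G->R->F->L->H->refl->A->L'->A->R'->F->plug->F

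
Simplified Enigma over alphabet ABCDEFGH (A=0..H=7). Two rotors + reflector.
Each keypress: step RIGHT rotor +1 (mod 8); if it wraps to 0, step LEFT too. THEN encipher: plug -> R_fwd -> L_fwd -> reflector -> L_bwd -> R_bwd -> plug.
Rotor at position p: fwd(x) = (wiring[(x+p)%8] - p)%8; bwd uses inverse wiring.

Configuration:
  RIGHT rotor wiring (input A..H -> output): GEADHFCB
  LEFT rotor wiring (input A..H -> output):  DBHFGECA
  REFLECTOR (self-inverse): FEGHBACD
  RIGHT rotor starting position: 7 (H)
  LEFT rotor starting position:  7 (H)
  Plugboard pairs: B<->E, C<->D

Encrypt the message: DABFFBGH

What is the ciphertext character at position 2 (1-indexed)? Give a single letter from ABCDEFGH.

Char 1 ('D'): step: R->0, L->0 (L advanced); D->plug->C->R->A->L->D->refl->H->L'->C->R'->G->plug->G
Char 2 ('A'): step: R->1, L=0; A->plug->A->R->D->L->F->refl->A->L'->H->R'->B->plug->E

E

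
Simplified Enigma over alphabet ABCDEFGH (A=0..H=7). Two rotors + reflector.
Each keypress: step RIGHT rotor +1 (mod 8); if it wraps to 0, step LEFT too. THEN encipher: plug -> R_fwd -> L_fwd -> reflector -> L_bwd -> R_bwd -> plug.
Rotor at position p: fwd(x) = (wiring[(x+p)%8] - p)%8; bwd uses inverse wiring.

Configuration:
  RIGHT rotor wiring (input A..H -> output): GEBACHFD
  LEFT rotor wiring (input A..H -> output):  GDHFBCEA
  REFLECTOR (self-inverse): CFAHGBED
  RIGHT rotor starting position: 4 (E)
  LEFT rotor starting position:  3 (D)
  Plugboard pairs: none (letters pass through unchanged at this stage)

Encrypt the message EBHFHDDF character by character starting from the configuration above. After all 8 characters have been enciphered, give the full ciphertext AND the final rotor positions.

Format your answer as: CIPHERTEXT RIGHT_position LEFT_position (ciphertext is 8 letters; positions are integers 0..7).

Char 1 ('E'): step: R->5, L=3; E->plug->E->R->H->L->E->refl->G->L'->B->R'->D->plug->D
Char 2 ('B'): step: R->6, L=3; B->plug->B->R->F->L->D->refl->H->L'->C->R'->F->plug->F
Char 3 ('H'): step: R->7, L=3; H->plug->H->R->G->L->A->refl->C->L'->A->R'->G->plug->G
Char 4 ('F'): step: R->0, L->4 (L advanced); F->plug->F->R->H->L->B->refl->F->L'->A->R'->D->plug->D
Char 5 ('H'): step: R->1, L=4; H->plug->H->R->F->L->H->refl->D->L'->G->R'->E->plug->E
Char 6 ('D'): step: R->2, L=4; D->plug->D->R->F->L->H->refl->D->L'->G->R'->B->plug->B
Char 7 ('D'): step: R->3, L=4; D->plug->D->R->C->L->A->refl->C->L'->E->R'->C->plug->C
Char 8 ('F'): step: R->4, L=4; F->plug->F->R->A->L->F->refl->B->L'->H->R'->D->plug->D
Final: ciphertext=DFGDEBCD, RIGHT=4, LEFT=4

Answer: DFGDEBCD 4 4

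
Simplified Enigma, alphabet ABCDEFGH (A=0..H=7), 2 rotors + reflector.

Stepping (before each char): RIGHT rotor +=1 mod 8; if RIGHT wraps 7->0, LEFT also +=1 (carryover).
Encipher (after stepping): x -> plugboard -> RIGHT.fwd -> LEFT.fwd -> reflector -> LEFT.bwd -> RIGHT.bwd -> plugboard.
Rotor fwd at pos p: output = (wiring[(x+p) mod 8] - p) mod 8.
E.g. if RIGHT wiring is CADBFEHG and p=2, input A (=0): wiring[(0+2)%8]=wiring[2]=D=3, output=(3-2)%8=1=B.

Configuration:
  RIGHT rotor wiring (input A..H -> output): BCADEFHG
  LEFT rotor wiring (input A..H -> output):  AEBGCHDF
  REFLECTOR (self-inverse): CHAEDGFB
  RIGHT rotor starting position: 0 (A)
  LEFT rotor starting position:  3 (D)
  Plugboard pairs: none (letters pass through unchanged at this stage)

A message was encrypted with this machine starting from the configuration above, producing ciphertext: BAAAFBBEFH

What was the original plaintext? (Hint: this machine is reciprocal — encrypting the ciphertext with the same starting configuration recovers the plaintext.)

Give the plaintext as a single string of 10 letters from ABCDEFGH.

Answer: GBCDDEHAHA

Derivation:
Char 1 ('B'): step: R->1, L=3; B->plug->B->R->H->L->G->refl->F->L'->F->R'->G->plug->G
Char 2 ('A'): step: R->2, L=3; A->plug->A->R->G->L->B->refl->H->L'->B->R'->B->plug->B
Char 3 ('A'): step: R->3, L=3; A->plug->A->R->A->L->D->refl->E->L'->C->R'->C->plug->C
Char 4 ('A'): step: R->4, L=3; A->plug->A->R->A->L->D->refl->E->L'->C->R'->D->plug->D
Char 5 ('F'): step: R->5, L=3; F->plug->F->R->D->L->A->refl->C->L'->E->R'->D->plug->D
Char 6 ('B'): step: R->6, L=3; B->plug->B->R->A->L->D->refl->E->L'->C->R'->E->plug->E
Char 7 ('B'): step: R->7, L=3; B->plug->B->R->C->L->E->refl->D->L'->A->R'->H->plug->H
Char 8 ('E'): step: R->0, L->4 (L advanced); E->plug->E->R->E->L->E->refl->D->L'->B->R'->A->plug->A
Char 9 ('F'): step: R->1, L=4; F->plug->F->R->G->L->F->refl->G->L'->A->R'->H->plug->H
Char 10 ('H'): step: R->2, L=4; H->plug->H->R->A->L->G->refl->F->L'->G->R'->A->plug->A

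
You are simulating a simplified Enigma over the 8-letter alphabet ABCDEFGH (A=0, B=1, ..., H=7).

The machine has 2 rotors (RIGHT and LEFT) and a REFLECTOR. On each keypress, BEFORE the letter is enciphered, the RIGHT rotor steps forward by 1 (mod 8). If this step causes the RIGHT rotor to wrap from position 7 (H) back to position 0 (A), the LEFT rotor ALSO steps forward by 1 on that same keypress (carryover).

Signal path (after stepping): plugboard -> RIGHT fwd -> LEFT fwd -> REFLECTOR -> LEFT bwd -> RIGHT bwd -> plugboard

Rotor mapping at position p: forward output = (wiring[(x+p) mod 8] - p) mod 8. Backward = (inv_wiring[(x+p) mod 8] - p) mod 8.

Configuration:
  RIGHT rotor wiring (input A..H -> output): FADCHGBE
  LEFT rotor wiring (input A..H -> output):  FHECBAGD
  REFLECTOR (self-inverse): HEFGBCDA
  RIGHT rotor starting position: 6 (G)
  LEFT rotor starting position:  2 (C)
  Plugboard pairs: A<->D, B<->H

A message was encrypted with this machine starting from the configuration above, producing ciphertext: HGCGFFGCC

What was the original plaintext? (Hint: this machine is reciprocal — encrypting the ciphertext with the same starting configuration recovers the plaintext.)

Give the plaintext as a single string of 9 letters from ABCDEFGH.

Char 1 ('H'): step: R->7, L=2; H->plug->B->R->G->L->D->refl->G->L'->D->R'->E->plug->E
Char 2 ('G'): step: R->0, L->3 (L advanced); G->plug->G->R->B->L->G->refl->D->L'->D->R'->C->plug->C
Char 3 ('C'): step: R->1, L=3; C->plug->C->R->B->L->G->refl->D->L'->D->R'->G->plug->G
Char 4 ('G'): step: R->2, L=3; G->plug->G->R->D->L->D->refl->G->L'->B->R'->A->plug->D
Char 5 ('F'): step: R->3, L=3; F->plug->F->R->C->L->F->refl->C->L'->F->R'->G->plug->G
Char 6 ('F'): step: R->4, L=3; F->plug->F->R->E->L->A->refl->H->L'->A->R'->D->plug->A
Char 7 ('G'): step: R->5, L=3; G->plug->G->R->F->L->C->refl->F->L'->C->R'->H->plug->B
Char 8 ('C'): step: R->6, L=3; C->plug->C->R->H->L->B->refl->E->L'->G->R'->B->plug->H
Char 9 ('C'): step: R->7, L=3; C->plug->C->R->B->L->G->refl->D->L'->D->R'->E->plug->E

Answer: ECGDGABHE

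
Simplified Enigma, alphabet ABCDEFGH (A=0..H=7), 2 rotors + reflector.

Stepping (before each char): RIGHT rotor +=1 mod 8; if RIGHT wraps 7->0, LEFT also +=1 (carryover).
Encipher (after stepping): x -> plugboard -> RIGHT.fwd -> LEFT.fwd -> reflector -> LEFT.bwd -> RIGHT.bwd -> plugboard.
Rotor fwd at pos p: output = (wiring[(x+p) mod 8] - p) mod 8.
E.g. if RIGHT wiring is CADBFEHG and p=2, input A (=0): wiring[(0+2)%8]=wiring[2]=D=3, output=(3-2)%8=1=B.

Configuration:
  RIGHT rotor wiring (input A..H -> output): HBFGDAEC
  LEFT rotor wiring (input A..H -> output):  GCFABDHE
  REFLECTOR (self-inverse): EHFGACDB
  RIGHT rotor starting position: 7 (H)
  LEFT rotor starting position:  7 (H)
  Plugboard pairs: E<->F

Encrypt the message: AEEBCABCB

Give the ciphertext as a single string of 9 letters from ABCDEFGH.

Answer: FFGCEBAGF

Derivation:
Char 1 ('A'): step: R->0, L->0 (L advanced); A->plug->A->R->H->L->E->refl->A->L'->D->R'->E->plug->F
Char 2 ('E'): step: R->1, L=0; E->plug->F->R->D->L->A->refl->E->L'->H->R'->E->plug->F
Char 3 ('E'): step: R->2, L=0; E->plug->F->R->A->L->G->refl->D->L'->F->R'->G->plug->G
Char 4 ('B'): step: R->3, L=0; B->plug->B->R->A->L->G->refl->D->L'->F->R'->C->plug->C
Char 5 ('C'): step: R->4, L=0; C->plug->C->R->A->L->G->refl->D->L'->F->R'->F->plug->E
Char 6 ('A'): step: R->5, L=0; A->plug->A->R->D->L->A->refl->E->L'->H->R'->B->plug->B
Char 7 ('B'): step: R->6, L=0; B->plug->B->R->E->L->B->refl->H->L'->G->R'->A->plug->A
Char 8 ('C'): step: R->7, L=0; C->plug->C->R->C->L->F->refl->C->L'->B->R'->G->plug->G
Char 9 ('B'): step: R->0, L->1 (L advanced); B->plug->B->R->B->L->E->refl->A->L'->D->R'->E->plug->F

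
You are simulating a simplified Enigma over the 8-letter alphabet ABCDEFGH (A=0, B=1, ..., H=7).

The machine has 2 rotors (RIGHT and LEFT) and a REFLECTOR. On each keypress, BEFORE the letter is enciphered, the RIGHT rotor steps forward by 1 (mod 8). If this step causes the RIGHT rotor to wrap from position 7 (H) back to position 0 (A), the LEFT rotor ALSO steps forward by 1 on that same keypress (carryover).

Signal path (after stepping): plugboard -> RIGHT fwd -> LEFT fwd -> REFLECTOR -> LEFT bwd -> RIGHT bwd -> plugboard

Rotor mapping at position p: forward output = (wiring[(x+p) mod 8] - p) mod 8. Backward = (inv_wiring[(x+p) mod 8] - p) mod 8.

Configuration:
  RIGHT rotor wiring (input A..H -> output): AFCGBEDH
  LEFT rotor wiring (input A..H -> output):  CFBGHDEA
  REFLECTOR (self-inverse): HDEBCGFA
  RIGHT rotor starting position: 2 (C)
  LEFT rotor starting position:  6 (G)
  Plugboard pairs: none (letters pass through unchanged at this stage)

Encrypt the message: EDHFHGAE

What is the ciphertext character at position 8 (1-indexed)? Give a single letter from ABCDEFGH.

Char 1 ('E'): step: R->3, L=6; E->plug->E->R->E->L->D->refl->B->L'->G->R'->B->plug->B
Char 2 ('D'): step: R->4, L=6; D->plug->D->R->D->L->H->refl->A->L'->F->R'->A->plug->A
Char 3 ('H'): step: R->5, L=6; H->plug->H->R->E->L->D->refl->B->L'->G->R'->B->plug->B
Char 4 ('F'): step: R->6, L=6; F->plug->F->R->A->L->G->refl->F->L'->H->R'->D->plug->D
Char 5 ('H'): step: R->7, L=6; H->plug->H->R->E->L->D->refl->B->L'->G->R'->C->plug->C
Char 6 ('G'): step: R->0, L->7 (L advanced); G->plug->G->R->D->L->C->refl->E->L'->G->R'->D->plug->D
Char 7 ('A'): step: R->1, L=7; A->plug->A->R->E->L->H->refl->A->L'->F->R'->C->plug->C
Char 8 ('E'): step: R->2, L=7; E->plug->E->R->B->L->D->refl->B->L'->A->R'->A->plug->A

A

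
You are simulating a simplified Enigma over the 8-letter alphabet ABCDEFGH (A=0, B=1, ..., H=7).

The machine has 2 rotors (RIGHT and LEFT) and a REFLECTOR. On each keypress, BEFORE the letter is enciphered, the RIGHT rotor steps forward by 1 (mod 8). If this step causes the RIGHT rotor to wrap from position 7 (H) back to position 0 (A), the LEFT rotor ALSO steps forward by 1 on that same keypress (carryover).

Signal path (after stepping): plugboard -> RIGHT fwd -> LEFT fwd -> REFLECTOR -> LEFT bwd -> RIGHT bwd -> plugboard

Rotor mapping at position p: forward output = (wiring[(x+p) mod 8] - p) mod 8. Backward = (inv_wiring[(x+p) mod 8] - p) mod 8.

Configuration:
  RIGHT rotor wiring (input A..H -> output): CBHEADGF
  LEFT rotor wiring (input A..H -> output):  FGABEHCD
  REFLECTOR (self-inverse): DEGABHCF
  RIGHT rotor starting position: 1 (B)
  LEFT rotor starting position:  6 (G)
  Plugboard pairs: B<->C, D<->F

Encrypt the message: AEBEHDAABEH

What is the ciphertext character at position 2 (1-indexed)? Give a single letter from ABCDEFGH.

Char 1 ('A'): step: R->2, L=6; A->plug->A->R->F->L->D->refl->A->L'->D->R'->F->plug->D
Char 2 ('E'): step: R->3, L=6; E->plug->E->R->C->L->H->refl->F->L'->B->R'->A->plug->A

A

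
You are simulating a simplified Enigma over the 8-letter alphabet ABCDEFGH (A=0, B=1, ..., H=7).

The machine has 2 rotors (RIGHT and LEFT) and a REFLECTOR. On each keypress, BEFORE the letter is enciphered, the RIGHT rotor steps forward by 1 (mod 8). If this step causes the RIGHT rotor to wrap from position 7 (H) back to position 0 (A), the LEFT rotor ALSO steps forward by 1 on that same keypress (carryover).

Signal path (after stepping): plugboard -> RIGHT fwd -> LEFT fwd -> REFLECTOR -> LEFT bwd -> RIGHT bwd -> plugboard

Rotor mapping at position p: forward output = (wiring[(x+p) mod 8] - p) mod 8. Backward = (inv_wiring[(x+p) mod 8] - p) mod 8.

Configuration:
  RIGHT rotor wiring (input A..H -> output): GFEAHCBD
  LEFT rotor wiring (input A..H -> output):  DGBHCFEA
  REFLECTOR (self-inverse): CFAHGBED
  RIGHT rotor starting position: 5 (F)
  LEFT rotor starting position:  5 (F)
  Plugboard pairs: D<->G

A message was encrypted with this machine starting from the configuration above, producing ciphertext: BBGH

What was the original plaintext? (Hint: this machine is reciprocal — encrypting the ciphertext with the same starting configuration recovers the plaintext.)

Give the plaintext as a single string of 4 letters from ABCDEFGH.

Answer: AAAD

Derivation:
Char 1 ('B'): step: R->6, L=5; B->plug->B->R->F->L->E->refl->G->L'->D->R'->A->plug->A
Char 2 ('B'): step: R->7, L=5; B->plug->B->R->H->L->F->refl->B->L'->E->R'->A->plug->A
Char 3 ('G'): step: R->0, L->6 (L advanced); G->plug->D->R->A->L->G->refl->E->L'->G->R'->A->plug->A
Char 4 ('H'): step: R->1, L=6; H->plug->H->R->F->L->B->refl->F->L'->C->R'->G->plug->D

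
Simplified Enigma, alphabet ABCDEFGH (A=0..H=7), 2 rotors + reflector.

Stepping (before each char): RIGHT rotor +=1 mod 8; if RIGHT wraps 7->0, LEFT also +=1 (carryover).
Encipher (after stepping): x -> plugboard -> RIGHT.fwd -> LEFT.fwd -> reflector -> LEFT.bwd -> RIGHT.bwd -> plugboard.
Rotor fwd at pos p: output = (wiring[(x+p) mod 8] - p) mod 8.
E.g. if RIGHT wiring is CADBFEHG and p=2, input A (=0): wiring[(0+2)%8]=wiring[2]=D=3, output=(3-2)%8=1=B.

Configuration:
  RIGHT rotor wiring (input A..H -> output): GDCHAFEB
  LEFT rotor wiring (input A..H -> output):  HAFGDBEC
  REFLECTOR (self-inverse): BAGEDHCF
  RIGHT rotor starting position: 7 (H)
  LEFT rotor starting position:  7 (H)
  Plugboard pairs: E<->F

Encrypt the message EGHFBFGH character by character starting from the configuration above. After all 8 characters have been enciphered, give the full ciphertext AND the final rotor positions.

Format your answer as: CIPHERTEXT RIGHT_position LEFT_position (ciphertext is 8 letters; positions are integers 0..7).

Char 1 ('E'): step: R->0, L->0 (L advanced); E->plug->F->R->F->L->B->refl->A->L'->B->R'->H->plug->H
Char 2 ('G'): step: R->1, L=0; G->plug->G->R->A->L->H->refl->F->L'->C->R'->A->plug->A
Char 3 ('H'): step: R->2, L=0; H->plug->H->R->B->L->A->refl->B->L'->F->R'->B->plug->B
Char 4 ('F'): step: R->3, L=0; F->plug->E->R->G->L->E->refl->D->L'->E->R'->A->plug->A
Char 5 ('B'): step: R->4, L=0; B->plug->B->R->B->L->A->refl->B->L'->F->R'->D->plug->D
Char 6 ('F'): step: R->5, L=0; F->plug->E->R->G->L->E->refl->D->L'->E->R'->C->plug->C
Char 7 ('G'): step: R->6, L=0; G->plug->G->R->C->L->F->refl->H->L'->A->R'->C->plug->C
Char 8 ('H'): step: R->7, L=0; H->plug->H->R->F->L->B->refl->A->L'->B->R'->F->plug->E
Final: ciphertext=HABADCCE, RIGHT=7, LEFT=0

Answer: HABADCCE 7 0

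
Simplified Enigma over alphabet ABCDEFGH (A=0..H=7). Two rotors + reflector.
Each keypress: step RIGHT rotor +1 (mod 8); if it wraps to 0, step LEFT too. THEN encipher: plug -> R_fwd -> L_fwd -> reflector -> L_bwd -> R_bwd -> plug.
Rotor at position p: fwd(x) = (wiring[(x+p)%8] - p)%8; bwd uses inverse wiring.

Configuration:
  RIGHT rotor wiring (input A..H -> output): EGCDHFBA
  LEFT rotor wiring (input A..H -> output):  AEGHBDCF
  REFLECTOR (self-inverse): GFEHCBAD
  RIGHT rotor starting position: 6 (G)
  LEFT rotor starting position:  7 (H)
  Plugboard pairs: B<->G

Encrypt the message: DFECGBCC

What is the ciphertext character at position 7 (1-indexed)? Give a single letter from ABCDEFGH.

Char 1 ('D'): step: R->7, L=7; D->plug->D->R->D->L->H->refl->D->L'->H->R'->C->plug->C
Char 2 ('F'): step: R->0, L->0 (L advanced); F->plug->F->R->F->L->D->refl->H->L'->D->R'->D->plug->D
Char 3 ('E'): step: R->1, L=0; E->plug->E->R->E->L->B->refl->F->L'->H->R'->G->plug->B
Char 4 ('C'): step: R->2, L=0; C->plug->C->R->F->L->D->refl->H->L'->D->R'->D->plug->D
Char 5 ('G'): step: R->3, L=0; G->plug->B->R->E->L->B->refl->F->L'->H->R'->H->plug->H
Char 6 ('B'): step: R->4, L=0; B->plug->G->R->G->L->C->refl->E->L'->B->R'->B->plug->G
Char 7 ('C'): step: R->5, L=0; C->plug->C->R->D->L->H->refl->D->L'->F->R'->F->plug->F

F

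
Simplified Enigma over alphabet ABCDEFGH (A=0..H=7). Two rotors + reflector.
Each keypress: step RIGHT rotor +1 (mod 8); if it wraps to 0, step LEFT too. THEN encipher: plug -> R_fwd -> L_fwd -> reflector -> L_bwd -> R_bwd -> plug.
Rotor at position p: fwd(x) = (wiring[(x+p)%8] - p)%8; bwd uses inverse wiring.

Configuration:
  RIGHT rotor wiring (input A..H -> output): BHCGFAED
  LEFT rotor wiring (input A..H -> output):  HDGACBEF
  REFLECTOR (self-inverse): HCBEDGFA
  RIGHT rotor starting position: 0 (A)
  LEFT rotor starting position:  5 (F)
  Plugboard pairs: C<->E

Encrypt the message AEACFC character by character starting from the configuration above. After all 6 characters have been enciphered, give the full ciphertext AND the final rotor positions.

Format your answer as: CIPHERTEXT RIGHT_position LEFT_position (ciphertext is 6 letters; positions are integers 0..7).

Answer: HHEFAG 6 5

Derivation:
Char 1 ('A'): step: R->1, L=5; A->plug->A->R->G->L->D->refl->E->L'->A->R'->H->plug->H
Char 2 ('E'): step: R->2, L=5; E->plug->C->R->D->L->C->refl->B->L'->F->R'->H->plug->H
Char 3 ('A'): step: R->3, L=5; A->plug->A->R->D->L->C->refl->B->L'->F->R'->C->plug->E
Char 4 ('C'): step: R->4, L=5; C->plug->E->R->F->L->B->refl->C->L'->D->R'->F->plug->F
Char 5 ('F'): step: R->5, L=5; F->plug->F->R->F->L->B->refl->C->L'->D->R'->A->plug->A
Char 6 ('C'): step: R->6, L=5; C->plug->E->R->E->L->G->refl->F->L'->H->R'->G->plug->G
Final: ciphertext=HHEFAG, RIGHT=6, LEFT=5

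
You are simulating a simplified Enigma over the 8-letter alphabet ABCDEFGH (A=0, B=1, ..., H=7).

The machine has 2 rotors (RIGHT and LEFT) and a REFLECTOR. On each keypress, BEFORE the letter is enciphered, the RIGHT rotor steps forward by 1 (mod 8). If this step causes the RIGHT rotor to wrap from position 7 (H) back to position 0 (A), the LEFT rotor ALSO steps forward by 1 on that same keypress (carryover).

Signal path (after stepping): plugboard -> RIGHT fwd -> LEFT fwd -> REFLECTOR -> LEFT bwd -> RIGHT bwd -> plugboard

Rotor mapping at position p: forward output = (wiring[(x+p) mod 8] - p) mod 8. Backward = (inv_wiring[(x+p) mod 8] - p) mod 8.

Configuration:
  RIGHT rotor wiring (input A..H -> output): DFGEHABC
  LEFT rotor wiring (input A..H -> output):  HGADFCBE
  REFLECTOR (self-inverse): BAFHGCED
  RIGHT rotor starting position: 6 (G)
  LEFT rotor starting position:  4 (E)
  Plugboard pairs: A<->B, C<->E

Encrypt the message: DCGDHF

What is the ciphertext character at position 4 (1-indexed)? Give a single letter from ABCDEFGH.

Char 1 ('D'): step: R->7, L=4; D->plug->D->R->H->L->H->refl->D->L'->E->R'->B->plug->A
Char 2 ('C'): step: R->0, L->5 (L advanced); C->plug->E->R->H->L->A->refl->B->L'->E->R'->D->plug->D
Char 3 ('G'): step: R->1, L=5; G->plug->G->R->B->L->E->refl->G->L'->G->R'->D->plug->D
Char 4 ('D'): step: R->2, L=5; D->plug->D->R->G->L->G->refl->E->L'->B->R'->G->plug->G

G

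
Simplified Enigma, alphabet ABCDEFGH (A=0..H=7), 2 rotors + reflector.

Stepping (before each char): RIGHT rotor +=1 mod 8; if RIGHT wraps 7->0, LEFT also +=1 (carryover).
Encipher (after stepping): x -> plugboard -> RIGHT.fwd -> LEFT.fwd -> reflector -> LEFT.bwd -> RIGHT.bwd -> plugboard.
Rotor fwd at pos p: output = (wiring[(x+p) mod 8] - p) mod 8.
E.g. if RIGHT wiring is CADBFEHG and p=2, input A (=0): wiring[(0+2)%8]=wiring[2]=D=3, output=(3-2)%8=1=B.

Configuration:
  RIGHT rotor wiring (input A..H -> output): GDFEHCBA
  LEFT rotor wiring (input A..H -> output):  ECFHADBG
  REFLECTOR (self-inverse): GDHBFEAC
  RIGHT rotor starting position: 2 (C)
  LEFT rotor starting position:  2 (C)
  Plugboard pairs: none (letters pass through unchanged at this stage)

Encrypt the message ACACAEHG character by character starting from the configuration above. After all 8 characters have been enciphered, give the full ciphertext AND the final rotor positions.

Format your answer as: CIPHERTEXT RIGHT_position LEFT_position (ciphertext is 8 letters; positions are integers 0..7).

Char 1 ('A'): step: R->3, L=2; A->plug->A->R->B->L->F->refl->E->L'->F->R'->E->plug->E
Char 2 ('C'): step: R->4, L=2; C->plug->C->R->F->L->E->refl->F->L'->B->R'->G->plug->G
Char 3 ('A'): step: R->5, L=2; A->plug->A->R->F->L->E->refl->F->L'->B->R'->D->plug->D
Char 4 ('C'): step: R->6, L=2; C->plug->C->R->A->L->D->refl->B->L'->D->R'->A->plug->A
Char 5 ('A'): step: R->7, L=2; A->plug->A->R->B->L->F->refl->E->L'->F->R'->E->plug->E
Char 6 ('E'): step: R->0, L->3 (L advanced); E->plug->E->R->H->L->C->refl->H->L'->G->R'->A->plug->A
Char 7 ('H'): step: R->1, L=3; H->plug->H->R->F->L->B->refl->D->L'->E->R'->B->plug->B
Char 8 ('G'): step: R->2, L=3; G->plug->G->R->E->L->D->refl->B->L'->F->R'->C->plug->C
Final: ciphertext=EGDAEABC, RIGHT=2, LEFT=3

Answer: EGDAEABC 2 3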